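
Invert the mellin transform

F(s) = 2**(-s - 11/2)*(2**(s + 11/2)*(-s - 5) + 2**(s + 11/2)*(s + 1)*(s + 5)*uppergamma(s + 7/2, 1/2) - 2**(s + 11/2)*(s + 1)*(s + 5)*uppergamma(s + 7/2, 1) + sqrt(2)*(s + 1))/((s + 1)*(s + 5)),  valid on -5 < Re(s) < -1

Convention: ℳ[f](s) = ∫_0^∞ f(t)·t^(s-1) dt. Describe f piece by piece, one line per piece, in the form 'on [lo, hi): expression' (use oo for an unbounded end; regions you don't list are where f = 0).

on [0, 1/2): t**5
on [1/2, 1): t**(7/2)*exp(-t)
on [1, oo): t

back out the shared t-power: t**3 on [0, 1/2); t**(3/2)*exp(-t) on [1/2, 1); 1/t on [1, ∞)
peel off the shared t-power: t**(5/2) on [0, 1/2); t*exp(-t) on [1/2, 1); t**(-3/2) on [1, ∞)
reversing the shared t-power: t**(3/2) on [0, 1/2); exp(-t) on [1/2, 1); t**(-5/2) on [1, ∞)
summing 3 kernel integrals split by 1/2, 1 yields ℳ[f](s)
segment [0, 1/2) carries t**5; integrate it
∫ over [1/2, 1) of t**(7/2)*exp(-t)·t^(s-1) joins the sum
[1, ∞) adds the kernel integral of t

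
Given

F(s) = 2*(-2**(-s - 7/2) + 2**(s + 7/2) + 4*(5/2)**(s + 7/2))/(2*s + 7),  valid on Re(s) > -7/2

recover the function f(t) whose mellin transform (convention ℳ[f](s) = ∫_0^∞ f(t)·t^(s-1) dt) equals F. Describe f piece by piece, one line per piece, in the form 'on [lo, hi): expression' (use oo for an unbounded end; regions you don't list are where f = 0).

integrate the 3 segments split at 1/2, 2, then add the results
for t in [0, 1/2): the term is ∫ 4*t**(7/2)·t^(s-1)
piece [1/2, 2): integrate 5*t**(7/2) against the kernel
segment [2, 5/2) carries 4*t**(7/2); integrate it

on [0, 1/2): 4*t**(7/2)
on [1/2, 2): 5*t**(7/2)
on [2, 5/2): 4*t**(7/2)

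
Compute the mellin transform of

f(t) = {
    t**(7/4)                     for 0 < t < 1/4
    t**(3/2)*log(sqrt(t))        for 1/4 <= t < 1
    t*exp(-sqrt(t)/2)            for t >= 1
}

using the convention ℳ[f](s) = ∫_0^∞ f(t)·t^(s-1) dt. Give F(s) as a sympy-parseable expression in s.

(32*2**(4*s)*(4*s + 7)*(4*s + 4*(s + 1)**2 + 5)*uppergamma(2*s + 2, 1/2) - 8*2**(2*s)*(4*s + 7) + 4*s + (s + 1)*(4*s + 7)*log(4) + (4*s + 7)*log(2) + sqrt(2)*(4*s + 4*(s + 1)**2 + 5) + 7)/(4*2**(2*s)*(4*s + 7)*(4*s + 4*(s + 1)**2 + 5))
  Re(s) > -7/4

back out the shared t-power: t**(3/4) on [0, 1/4); sqrt(t)*log(sqrt(t)) on [1/4, 1); exp(-sqrt(t)/2) on [1, ∞)
peel off the power substitution: t**(3/2) on [0, 1/2); t*log(t) on [1/2, 1); exp(-t/2) on [1, ∞)
summing 3 kernel integrals split by 1/4, 1 yields ℳ[f](s)
over [0, 1/4), the kernel integral of t**(7/4) enters the sum
segment [1/4, 1) carries t**(3/2)*log(sqrt(t)); integrate it
∫ t*exp(-sqrt(t)/2)·t^(s-1) over [1, ∞)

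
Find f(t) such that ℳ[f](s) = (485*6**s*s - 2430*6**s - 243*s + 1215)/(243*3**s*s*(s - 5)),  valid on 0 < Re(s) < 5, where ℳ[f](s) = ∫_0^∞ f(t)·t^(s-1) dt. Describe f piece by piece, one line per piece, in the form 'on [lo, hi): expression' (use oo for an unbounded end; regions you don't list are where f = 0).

invert the common scale on t to get 1 on [0, 1/6); 2 on [1/6, 1); 1/(243*t**5) on [1, ∞)
peel off the common scale on t: 1 on [0, 1/2); 2 on [1/2, 3); t**(-5) on [3, ∞)
reversing the shared t-power: t on [0, 1/2); 2*t on [1/2, 3); t**(-4) on [3, ∞)
linearity at 1/3, 2 turns ℳ[f](s) into 3 summed integrals
∫ 1·t^(s-1) over [0, 1/3)
on [1/3, 2) integrate f = 2 against the kernel
on [2, ∞) integrate f = 32/(243*t**5) against the kernel

on [0, 1/3): 1
on [1/3, 2): 2
on [2, oo): 32/(243*t**5)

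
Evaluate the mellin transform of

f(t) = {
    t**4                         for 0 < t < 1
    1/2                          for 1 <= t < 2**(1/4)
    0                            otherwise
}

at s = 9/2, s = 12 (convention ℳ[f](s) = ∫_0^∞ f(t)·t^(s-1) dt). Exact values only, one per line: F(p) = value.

F(9/2) = 1/153 + 2*2**(1/8)/9
F(12) = 17/48

remove the power substitution first: t**2 on [0, 1); 1/2 on [1, sqrt(2))
reversing the power substitution: t on [0, 1); 1/2 on [1, 2)
decompose at 1; ℳ[f](s) sums the 2 pieces' integrals
on [0, 1) integrate f = t**4 against the kernel
segment [1, 2**(1/4)) carries 1/2; integrate it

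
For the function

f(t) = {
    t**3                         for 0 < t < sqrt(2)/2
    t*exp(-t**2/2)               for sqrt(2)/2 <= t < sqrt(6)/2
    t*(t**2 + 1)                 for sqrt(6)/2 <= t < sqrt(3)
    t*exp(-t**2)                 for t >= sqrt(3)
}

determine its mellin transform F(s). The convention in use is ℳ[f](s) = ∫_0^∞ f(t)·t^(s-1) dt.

peel off the power substitution: t**(3/2) on [0, 1/2); sqrt(t)*exp(-t/2) on [1/2, 3/2); sqrt(t)*(t + 1) on [3/2, 3); …
reversing the shared t-power: t on [0, 1/2); exp(-t/2) on [1/2, 3/2); t + 1 on [3/2, 3); …
integrate the 4 segments split at sqrt(2)/2, sqrt(6)/2, sqrt(3), then add the results
over [0, sqrt(2)/2), the kernel integral of t**3 enters the sum
[sqrt(2)/2, sqrt(6)/2) adds the kernel integral of t*exp(-t**2/2)
segment [sqrt(6)/2, sqrt(3)) carries t*(t**2 + 1); integrate it
on [sqrt(3), ∞) integrate f = t*exp(-t**2) against the kernel

2**(1/2 - s/2)*(2*2**s*(s + 1)*(s + 3)*uppergamma(s/2 + 1/2, 1/4) - 2*2**s*(s + 1)*(s + 3)*uppergamma(s/2 + 1/2, 3/4) + 2**(s/2 + 1/2)*(s + 1)*(s + 3)*uppergamma(s/2 + 1/2, 3) - 5*3**(s/2 + 1/2)*(s + 1) - 4*3**(s/2 + 1/2) + 8*6**(s/2 + 1/2)*(s + 1) + 4*6**(s/2 + 1/2) + s + 1)/(4*(s + 1)*(s + 3))
  Re(s) > -3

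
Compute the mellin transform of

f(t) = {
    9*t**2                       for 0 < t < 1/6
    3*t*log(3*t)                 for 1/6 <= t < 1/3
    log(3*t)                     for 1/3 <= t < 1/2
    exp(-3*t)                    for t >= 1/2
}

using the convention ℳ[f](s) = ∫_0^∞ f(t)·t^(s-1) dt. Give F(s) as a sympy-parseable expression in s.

(4*2**s*s**2*(s + 2)*(s**2 + 2*s + 1)*uppergamma(s, 3/2) - 4*2**s*s**2*(s + 2) + 4*2**s*(s + 2)*(s**2 + 2*s + 1) + 3**s*s*(s + 2)*(-4*log(2) + 4*log(3))*(s**2 + 2*s + 1) - 4*3**s*(s + 2)*(s**2 + 2*s + 1) + s**3*(s + 2)*log(4) + s**2*(s + 2)*log(4) + 2*s**2*(s + 2) + s**2*(s**2 + 2*s + 1))/(4*6**s*s**2*(s + 2)*(s**2 + 2*s + 1))
  Re(s) > -2

reversing the common scale on t: t**2 on [0, 1/2); t*log(t) on [1/2, 1); log(t) on [1, 3/2); …
cuts at 1/6, 1/3, 1/2: linearity sums the 4 kernel integrals
segment [0, 1/6) carries 9*t**2; integrate it
on [1/6, 1/3) integrate f = 3*t*log(3*t) against the kernel
for t in [1/3, 1/2): the term is ∫ log(3*t)·t^(s-1)
[1/2, ∞) adds the kernel integral of exp(-3*t)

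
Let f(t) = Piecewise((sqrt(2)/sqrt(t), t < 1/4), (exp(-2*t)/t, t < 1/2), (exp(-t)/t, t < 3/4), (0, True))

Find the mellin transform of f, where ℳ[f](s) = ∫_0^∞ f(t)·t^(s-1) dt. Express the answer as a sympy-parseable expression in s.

(2**(s + 1)*(2*s - 1)*uppergamma(s - 1, 1/2) - 2**(s + 1)*(2*s - 1)*uppergamma(s - 1, 1) + 4**s*(2*s - 1)*uppergamma(s - 1, 1/2) - 4**s*(2*s - 1)*uppergamma(s - 1, 3/4) + 4*sqrt(2))/(4**s*(2*s - 1))
  Re(s) > 1/2

the shared t-power comes off first: sqrt(2)*sqrt(t) on [0, 1/4); exp(-2*t) on [1/4, 1/2); exp(-t) on [1/2, 3/4)
the common scale on t comes off first: sqrt(t) on [0, 1/2); exp(-t) on [1/2, 1); exp(-t/2) on [1, 3/2)
the 3 pieces separated at 1/4, 1/2 each add one integral
segment 0 to 1/4 holds sqrt(2)/sqrt(t); add its integral
segment 1/4 to 1/2 holds exp(-2*t)/t; add its integral
[1/2, 3/4) adds the kernel integral of exp(-t)/t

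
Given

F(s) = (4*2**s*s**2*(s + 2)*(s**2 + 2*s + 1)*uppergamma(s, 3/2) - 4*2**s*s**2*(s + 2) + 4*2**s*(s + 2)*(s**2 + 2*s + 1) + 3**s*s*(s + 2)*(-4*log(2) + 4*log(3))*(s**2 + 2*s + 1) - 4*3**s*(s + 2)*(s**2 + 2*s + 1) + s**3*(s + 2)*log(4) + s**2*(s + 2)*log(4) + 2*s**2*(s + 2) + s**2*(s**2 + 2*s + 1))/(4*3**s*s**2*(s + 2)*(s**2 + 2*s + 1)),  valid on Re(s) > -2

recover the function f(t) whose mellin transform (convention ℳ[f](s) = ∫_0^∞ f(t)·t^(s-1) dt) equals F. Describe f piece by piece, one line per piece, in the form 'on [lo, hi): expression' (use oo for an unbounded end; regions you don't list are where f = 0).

remove the common scale on t first: t**2 on [0, 1/2); t*log(t) on [1/2, 1); log(t) on [1, 3/2); …
cuts at 1/3, 2/3, 1: linearity sums the 4 kernel integrals
∫ 9*t**2/4·t^(s-1) over [0, 1/3)
∫ over [1/3, 2/3) of 3*t*log(3*t/2)/2·t^(s-1) joins the sum
between 2/3 and 1 the integrand is log(3*t/2)·t^(s-1)
segment 1 to ∞ holds exp(-3*t/2); add its integral

on [0, 1/3): 9*t**2/4
on [1/3, 2/3): 3*t*log(3*t/2)/2
on [2/3, 1): log(3*t/2)
on [1, oo): exp(-3*t/2)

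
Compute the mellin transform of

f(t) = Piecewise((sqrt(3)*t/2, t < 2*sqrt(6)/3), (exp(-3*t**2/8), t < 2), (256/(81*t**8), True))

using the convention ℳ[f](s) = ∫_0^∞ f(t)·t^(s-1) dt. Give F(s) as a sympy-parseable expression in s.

2**s*(sqrt(3)/3)**s*(2**(s/2)*(s - 8)*(s + 1)*uppergamma(s/2, 1) - 2**(s/2)*(s - 8)*(s + 1)*uppergamma(s/2, 3/2) + 2*2**(s/2 + 1/2)*(s - 8) - 2*3**(s/2)*(s + 1)/81)/(2*(s - 8)*(s + 1))
  -1 < Re(s) < 8

peel off the power substitution: sqrt(3)*sqrt(t)/2 on [0, 8/3); exp(-3*t/8) on [8/3, 4); 256/(81*t**4) on [4, ∞)
remove the common scale on t first: sqrt(6)*sqrt(t)/2 on [0, 4/3); exp(-3*t/4) on [4/3, 2); 16/(81*t**4) on [2, ∞)
undo the common scale on t: sqrt(t) on [0, 2); exp(-t/2) on [2, 3); t**(-4) on [3, ∞)
cuts at 2*sqrt(6)/3, 2: linearity sums the 3 kernel integrals
on [0, 2*sqrt(6)/3) integrate f = sqrt(3)*t/2 against the kernel
piece [2*sqrt(6)/3, 2): integrate exp(-3*t**2/8) against the kernel
the [2, ∞) slice contributes ∫ 256/(81*t**8)·t^(s-1) dt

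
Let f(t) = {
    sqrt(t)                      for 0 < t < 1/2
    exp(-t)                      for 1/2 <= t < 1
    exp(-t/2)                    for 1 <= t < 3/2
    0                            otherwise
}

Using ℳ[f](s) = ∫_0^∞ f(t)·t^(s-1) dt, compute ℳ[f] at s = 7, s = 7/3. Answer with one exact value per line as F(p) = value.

along the cuts 1/2, 1, ℳ[f](s) splits into 3 integrals
∫ over [0, 1/2) of sqrt(t)·t^(s-1) joins the sum
over [1/2, 1), the kernel integral of exp(-t) enters the sum
on [1, 3/2) integrate f = exp(-t/2) against the kernel

F(7) = -6243201*exp(-3/4)/32 - 1957*exp(-1) + sqrt(2)/1920 + 9800517*exp(-1/2)/64
F(7/3) = -4*2**(1/3)*uppergamma(7/3, 3/4) - uppergamma(7/3, 1) + 3*2**(1/6)/68 + uppergamma(7/3, 1/2) + 4*2**(1/3)*uppergamma(7/3, 1/2)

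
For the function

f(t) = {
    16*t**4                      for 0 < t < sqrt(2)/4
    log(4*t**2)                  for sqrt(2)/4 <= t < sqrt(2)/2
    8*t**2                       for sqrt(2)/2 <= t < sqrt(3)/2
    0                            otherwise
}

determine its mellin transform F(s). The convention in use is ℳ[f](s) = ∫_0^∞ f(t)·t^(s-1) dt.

(sqrt(2)/4)**s*(-16*2**s*s**2*(s + 4) + 4*2**s*s*(s + 2)*(s + 4)*log(2) - 8*2**s*(s + 2)*(s + 4) + 24*6**(s/2)*s**2*(s + 4) + s**2*(s + 2) + 4*s*(s + 2)*(s + 4)*log(2) + 8*(s + 2)*(s + 4))/(4*s**2*(s + 2)*(s + 4))
  Re(s) > -4

invert the common scale on t to get t**4 on [0, sqrt(2)/2); log(t**2) on [sqrt(2)/2, sqrt(2)); 2*t**2 on [sqrt(2), sqrt(3))
peel off the power substitution: t**2 on [0, 1/2); log(t) on [1/2, 2); 2*t on [2, 3)
decompose at sqrt(2)/4, sqrt(2)/2; ℳ[f](s) sums the 3 pieces' integrals
segment 0 to sqrt(2)/4 holds 16*t**4; add its integral
for t in [sqrt(2)/4, sqrt(2)/2): the term is ∫ log(4*t**2)·t^(s-1)
between sqrt(2)/2 and sqrt(3)/2 the integrand is 8*t**2·t^(s-1)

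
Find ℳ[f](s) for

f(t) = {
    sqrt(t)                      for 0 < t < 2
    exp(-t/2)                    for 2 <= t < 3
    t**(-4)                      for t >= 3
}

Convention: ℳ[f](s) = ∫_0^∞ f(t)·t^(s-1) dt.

integrate the 3 segments split at 2, 3, then add the results
piece [0, 2): integrate sqrt(t) against the kernel
segment 2 to 3 holds exp(-t/2); add its integral
segment [3, ∞) carries t**(-4); integrate it

(2**s*(s - 4)*(2*s + 1)*uppergamma(s, 1) - 2**s*(s - 4)*(2*s + 1)*uppergamma(s, 3/2) + 2*2**(s + 1/2)*(s - 4) - 3**s*(2*s + 1)/81)/((s - 4)*(2*s + 1))
  -1/2 < Re(s) < 4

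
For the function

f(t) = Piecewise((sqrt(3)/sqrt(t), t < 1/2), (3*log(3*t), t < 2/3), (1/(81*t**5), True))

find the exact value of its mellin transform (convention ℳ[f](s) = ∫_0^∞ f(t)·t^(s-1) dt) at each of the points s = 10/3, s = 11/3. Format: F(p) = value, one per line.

undo the shared t-power: sqrt(3)*sqrt(t) on [0, 1/2); 3*t*log(3*t) on [1/2, 2/3); 1/(81*t**4) on [2/3, ∞)
undo the common scale on t: sqrt(t) on [0, 3/2); t*log(t) on [3/2, 2); t**(-4) on [2, ∞)
breakpoints 1/2, 2/3: one integral from each of the 3 segments
segment 0 to 1/2 holds sqrt(3)/sqrt(t); add its integral
piece [1/2, 2/3): integrate 3*log(3*t) against the kernel
segment [2/3, ∞) carries 1/(81*t**5); integrate it

F(10/3) = -9*2**(2/3)*log(3)/160 - 19*18**(1/3)/900 + 27*2**(2/3)/1600 + 9*2**(2/3)*log(2)/160 + 3*2**(1/6)*sqrt(3)/68 + 4*18**(1/3)*log(2)/45
F(11/3) = -9*2**(1/3)*log(3)/176 - 263*12**(1/3)/17424 + 27*2**(1/3)/1936 + 9*2**(1/3)*log(2)/176 + 3*2**(5/6)*sqrt(3)/152 + 8*12**(1/3)*log(2)/99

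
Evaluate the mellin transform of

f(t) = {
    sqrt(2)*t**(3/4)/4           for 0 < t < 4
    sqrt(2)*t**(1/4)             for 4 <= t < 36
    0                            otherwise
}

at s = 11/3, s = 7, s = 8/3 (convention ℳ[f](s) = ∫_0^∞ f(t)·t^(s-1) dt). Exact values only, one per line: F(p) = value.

F(11/3) = 1536*2**(1/3)*(-59 + 231822*3**(5/6))/2491
F(7) = -2162688/899 + 626913312768*sqrt(3)/29
F(8/3) = 384*2**(1/3)*(-47 + 19926*3**(5/6))/1435

reversing the power substitution: sqrt(2)*t**(3/2)/4 on [0, 2); sqrt(2)*sqrt(t) on [2, 6)
reversing the common scale on t: t**(3/2) on [0, 1); 2*sqrt(t) on [1, 3)
summing 2 kernel integrals split by 4 yields ℳ[f](s)
[0, 4) adds the kernel integral of sqrt(2)*t**(3/4)/4
piece [4, 36): integrate sqrt(2)*t**(1/4) against the kernel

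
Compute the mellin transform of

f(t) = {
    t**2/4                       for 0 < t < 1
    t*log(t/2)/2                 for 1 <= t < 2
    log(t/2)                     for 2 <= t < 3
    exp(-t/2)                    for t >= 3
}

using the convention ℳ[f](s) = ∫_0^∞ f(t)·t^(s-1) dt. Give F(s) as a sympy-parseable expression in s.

invert the common scale on t to get t**2 on [0, 1/2); t*log(t) on [1/2, 1); log(t) on [1, 3/2); …
along the cuts 1, 2, 3, ℳ[f](s) splits into 4 integrals
[0, 1) adds the kernel integral of t**2/4
over [1, 2), the kernel integral of t*log(t/2)/2 enters the sum
the [2, 3) slice contributes ∫ log(t/2)·t^(s-1) dt
between 3 and ∞ the integrand is exp(-t/2)·t^(s-1)

(4*2**s*s**2*(s + 2)*(s**2 + 2*s + 1)*uppergamma(s, 3/2) - 4*2**s*s**2*(s + 2) + 4*2**s*(s + 2)*(s**2 + 2*s + 1) + 3**s*s*(s + 2)*(-4*log(2) + 4*log(3))*(s**2 + 2*s + 1) - 4*3**s*(s + 2)*(s**2 + 2*s + 1) + s**3*(s + 2)*log(4) + s**2*(s + 2)*log(4) + 2*s**2*(s + 2) + s**2*(s**2 + 2*s + 1))/(4*s**2*(s + 2)*(s**2 + 2*s + 1))
  Re(s) > -2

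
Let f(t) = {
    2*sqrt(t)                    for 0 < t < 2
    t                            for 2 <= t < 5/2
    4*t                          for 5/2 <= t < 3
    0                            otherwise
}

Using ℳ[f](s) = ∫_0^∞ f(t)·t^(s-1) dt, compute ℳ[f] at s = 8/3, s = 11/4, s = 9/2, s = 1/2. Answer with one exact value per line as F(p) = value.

F(8/3) = -1125*2**(1/3)*5**(2/3)/176 - 24*2**(2/3)/11 + 96*2**(1/6)/19 + 324*3**(2/3)/11
F(11/4) = -25*2**(1/4)*5**(3/4)/4 - 32*2**(3/4)/15 + 64*2**(1/4)/13 + 144*3**(3/4)/5
F(9/2) = -9375*sqrt(10)/352 - 64*sqrt(2)/11 + 64/5 + 1944*sqrt(3)/11
F(1/2) = -5*sqrt(10)/2 - 4*sqrt(2)/3 + 4 + 8*sqrt(3)

summing 3 kernel integrals split by 2, 5/2 yields ℳ[f](s)
∫ 2*sqrt(t)·t^(s-1) over [0, 2)
on [2, 5/2): add ∫ t·t^(s-1) dt
piece [5/2, 3): integrate 4*t against the kernel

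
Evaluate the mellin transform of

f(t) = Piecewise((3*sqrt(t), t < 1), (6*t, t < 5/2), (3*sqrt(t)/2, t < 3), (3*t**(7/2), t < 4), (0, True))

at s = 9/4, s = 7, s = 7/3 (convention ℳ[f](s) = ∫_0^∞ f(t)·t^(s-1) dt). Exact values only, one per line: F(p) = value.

the 4 pieces separated at 1, 5/2, 3 each add one integral
∫ over [0, 1) of 3*sqrt(t)·t^(s-1) joins the sum
the [1, 5/2) slice contributes ∫ 6*t·t^(s-1) dt
the [5/2, 3) slice contributes ∫ 3*sqrt(t)/2·t^(s-1) dt
for t in [3, 4): the term is ∫ 3*t**(7/2)·t^(s-1)

F(9/4) = -30834*3**(3/4)/253 - 75*2**(1/4)*5**(3/4)/44 - 108/143 + 375*2**(3/4)*5**(1/4)/26 + 24576*sqrt(2)/23
F(7) = -575181*sqrt(3)/35 - 15625*sqrt(10)/256 + 21515839561/35840
F(7/3) = -71523*3**(5/6)/595 - 225*2**(1/6)*5**(5/6)/136 - 63/85 + 225*2**(2/3)*5**(1/3)/16 + 36864*2**(2/3)/35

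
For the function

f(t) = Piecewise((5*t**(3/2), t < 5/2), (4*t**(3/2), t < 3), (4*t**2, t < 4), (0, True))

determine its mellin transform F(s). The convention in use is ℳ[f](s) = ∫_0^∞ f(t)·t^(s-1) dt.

2*(4*3**(s + 3/2)*(s + 2) - 2*3**(s + 2)*(2*s + 3) + 2*4**(s + 2)*(2*s + 3) + (5/2)**(s + 3/2)*(s + 2))/((s + 2)*(2*s + 3))
  Re(s) > -3/2

integrate the 3 segments split at 5/2, 3, then add the results
on [0, 5/2) integrate f = 5*t**(3/2) against the kernel
on [5/2, 3): add ∫ 4*t**(3/2)·t^(s-1) dt
over [3, 4), the kernel integral of 4*t**2 enters the sum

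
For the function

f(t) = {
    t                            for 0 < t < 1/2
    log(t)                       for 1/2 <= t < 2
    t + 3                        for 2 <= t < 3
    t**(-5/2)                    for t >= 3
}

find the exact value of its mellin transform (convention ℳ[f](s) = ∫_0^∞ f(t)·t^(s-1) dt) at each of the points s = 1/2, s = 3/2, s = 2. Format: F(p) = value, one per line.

breakpoints 1/2, 2, 3: one integral from each of the 4 segments
the [0, 1/2) slice contributes ∫ t·t^(s-1) dt
for t in [1/2, 2): the term is ∫ log(t)·t^(s-1)
∫ over [2, 3) of (t + 3)·t^(s-1) joins the sum
for t in [3, ∞): the term is ∫ t**(-5/2)·t^(s-1)

F(1/2) = sqrt(2)*(-330 + sqrt(2) + 108*log(2) + 144*sqrt(6))/36
F(3/2) = sqrt(2)*(-1139 + 30*sqrt(2) + 270*log(2) + 864*sqrt(6))/180
F(2) = 2*sqrt(3)/3 + 17*log(2)/8 + 207/16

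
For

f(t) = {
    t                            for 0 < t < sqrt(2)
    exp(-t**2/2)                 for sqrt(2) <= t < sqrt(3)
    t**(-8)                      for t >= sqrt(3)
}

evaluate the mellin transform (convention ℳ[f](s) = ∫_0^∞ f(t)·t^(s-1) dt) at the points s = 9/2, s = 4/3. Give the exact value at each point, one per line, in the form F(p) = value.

peel off the power substitution: sqrt(t) on [0, 2); exp(-t/2) on [2, 3); t**(-4) on [3, ∞)
slice at sqrt(2), sqrt(3), transform all 3 pieces, and sum them
[0, sqrt(2)) adds the kernel integral of t
the [sqrt(2), sqrt(3)) slice contributes ∫ exp(-t**2/2)·t^(s-1) dt
on [sqrt(3), ∞) integrate f = t**(-8) against the kernel

F(9/2) = -2*2**(1/4)*uppergamma(9/4, 3/2) + 2*3**(1/4)/63 + 8*2**(3/4)/11 + 2*2**(1/4)*uppergamma(9/4, 1)
F(4/3) = -2**(2/3)*uppergamma(2/3, 3/2)/2 + 3**(2/3)/540 + 2**(2/3)*uppergamma(2/3, 1)/2 + 6*2**(1/6)/7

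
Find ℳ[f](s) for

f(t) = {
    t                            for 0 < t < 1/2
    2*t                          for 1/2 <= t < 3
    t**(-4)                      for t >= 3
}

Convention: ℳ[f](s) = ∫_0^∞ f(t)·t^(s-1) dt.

split f at 1/2, 3: ℳ[f](s) collects 3 kernel integrals
∫ t·t^(s-1) over [0, 1/2)
between 1/2 and 3 the integrand is 2*t·t^(s-1)
the [3, ∞) slice contributes ∫ t**(-4)·t^(s-1) dt

(970*6**s*s - 3890*6**s - 81*s + 324)/(162*2**s*(s**2 - 3*s - 4))
  -1 < Re(s) < 4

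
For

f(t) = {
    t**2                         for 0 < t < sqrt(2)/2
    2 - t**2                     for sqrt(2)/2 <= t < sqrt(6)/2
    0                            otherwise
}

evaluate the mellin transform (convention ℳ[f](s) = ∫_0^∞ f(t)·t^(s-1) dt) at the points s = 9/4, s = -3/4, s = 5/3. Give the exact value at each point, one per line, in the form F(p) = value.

F(9/4) = 2**(7/8)*(-50 + 123*3**(1/8))/306
F(-3/4) = 2*2**(3/8)*(78 - 29*3**(5/8))/45
F(5/3) = 3*2**(1/6)*(-34 + 29*3**(5/6))/220

peel off the power substitution: t on [0, 1/2); 2 - t on [1/2, 3/2)
along the cuts sqrt(2)/2, ℳ[f](s) splits into 2 integrals
the [0, sqrt(2)/2) slice contributes ∫ t**2·t^(s-1) dt
segment [sqrt(2)/2, sqrt(6)/2) carries (2 - t**2); integrate it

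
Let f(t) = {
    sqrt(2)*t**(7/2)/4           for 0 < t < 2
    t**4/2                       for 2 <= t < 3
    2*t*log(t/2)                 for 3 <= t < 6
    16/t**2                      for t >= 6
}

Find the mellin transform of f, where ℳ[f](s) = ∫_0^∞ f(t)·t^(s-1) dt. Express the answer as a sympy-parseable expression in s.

undo the shared t-power: sqrt(2)*t**(3/2)/4 on [0, 2); t**2/2 on [2, 3); 2*log(t/2)/t on [3, 6); …
undo the common scale on t: t**(3/2) on [0, 1); 2*t**2 on [1, 3/2); log(t)/t on [3/2, 3); …
split f at 2, 3, 6: ℳ[f](s) collects 4 kernel integrals
segment 0 to 2 holds sqrt(2)*t**(7/2)/4; add its integral
between 2 and 3 the integrand is t**4/2·t^(s-1)
between 3 and 6 the integrand is 2*t*log(t/2)·t^(s-1)
for t in [6, ∞): the term is ∫ 16/t**2·t^(s-1)

(324*2**(s + 2)*(s - 2)*(s + 4)*(-2*s + (s + 2)**2 - 3) - 324*2**(s + 2)*(s - 2)*(2*s + 7)*(-2*s + (s + 2)**2 - 3) - 108*3**(s + 2)*(s - 2)*(s + 2)*(s + 4)*(2*s + 7)*log(3) + 108*3**(s + 2)*(s - 2)*(s + 2)*(s + 4)*(2*s + 7)*log(2) - 108*3**(s + 2)*(s - 2)*(s + 4)*(2*s + 7)*log(2) + 108*3**(s + 2)*(s - 2)*(s + 4)*(2*s + 7) + 108*3**(s + 2)*(s - 2)*(s + 4)*(2*s + 7)*log(3) + 729*3**(s + 2)*(s - 2)*(2*s + 7)*(-2*s + (s + 2)**2 - 3) + 54*6**(s + 2)*(s - 2)*(s + 2)*(s + 4)*(2*s + 7)*log(3) - 54*6**(s + 2)*(s - 2)*(s + 4)*(2*s + 7)*log(3) - 54*6**(s + 2)*(s - 2)*(s + 4)*(2*s + 7) - 2*6**(s + 2)*(s + 4)*(2*s + 7)*(-2*s + (s + 2)**2 - 3))/(162*(s - 2)*(s + 4)*(2*s + 7)*(-2*s + (s + 2)**2 - 3))
  -7/2 < Re(s) < 2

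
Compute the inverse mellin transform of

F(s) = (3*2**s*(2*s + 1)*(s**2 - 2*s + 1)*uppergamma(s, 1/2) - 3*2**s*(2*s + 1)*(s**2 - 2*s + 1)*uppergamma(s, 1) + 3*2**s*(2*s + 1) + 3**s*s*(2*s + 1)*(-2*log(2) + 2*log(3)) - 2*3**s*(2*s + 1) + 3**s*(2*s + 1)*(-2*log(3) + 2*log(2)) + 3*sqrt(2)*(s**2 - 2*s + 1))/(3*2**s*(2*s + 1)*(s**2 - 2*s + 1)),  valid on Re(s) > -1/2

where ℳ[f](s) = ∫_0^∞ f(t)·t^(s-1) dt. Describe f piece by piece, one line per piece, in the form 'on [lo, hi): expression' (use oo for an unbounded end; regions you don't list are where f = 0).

on [0, 1/2): sqrt(t)
on [1/2, 1): exp(-t)
on [1, 3/2): log(t)/t

slice at 1/2, 1, transform all 3 pieces, and sum them
the [0, 1/2) slice contributes ∫ sqrt(t)·t^(s-1) dt
over [1/2, 1), the kernel integral of exp(-t) enters the sum
piece [1, 3/2): integrate log(t)/t against the kernel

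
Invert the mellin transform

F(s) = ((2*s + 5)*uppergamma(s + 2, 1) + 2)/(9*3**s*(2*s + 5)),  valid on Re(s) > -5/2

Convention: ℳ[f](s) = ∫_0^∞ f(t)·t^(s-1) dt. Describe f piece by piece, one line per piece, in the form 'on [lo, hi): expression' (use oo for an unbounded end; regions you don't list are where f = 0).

back out the shared t-power: sqrt(3)*sqrt(t) on [0, 1/3); exp(-3*t) on [1/3, ∞)
undo the common scale on t: sqrt(t) on [0, 1); exp(-t) on [1, ∞)
summing 2 kernel integrals split by 1/3 yields ℳ[f](s)
∫ sqrt(3)*t**(5/2)·t^(s-1) over [0, 1/3)
segment 1/3 to ∞ holds t**2*exp(-3*t); add its integral

on [0, 1/3): sqrt(3)*t**(5/2)
on [1/3, oo): t**2*exp(-3*t)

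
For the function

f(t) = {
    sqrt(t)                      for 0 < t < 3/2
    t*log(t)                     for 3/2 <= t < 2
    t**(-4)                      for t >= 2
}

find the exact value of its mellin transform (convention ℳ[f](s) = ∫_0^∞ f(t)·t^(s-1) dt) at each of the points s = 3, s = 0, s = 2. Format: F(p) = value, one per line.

F(3) = -81*log(3)/64 - 47/256 + 27*sqrt(6)/56 + 337*log(2)/64
F(0) = -31/64 + log(8*sqrt(6)/9) + sqrt(6)
F(2) = -9*log(3)/8 - 7/18 + 9*sqrt(6)/20 + 91*log(2)/24

summing 3 kernel integrals split by 3/2, 2 yields ℳ[f](s)
segment [0, 3/2) carries sqrt(t); integrate it
segment [3/2, 2) carries t*log(t); integrate it
piece [2, ∞): integrate t**(-4) against the kernel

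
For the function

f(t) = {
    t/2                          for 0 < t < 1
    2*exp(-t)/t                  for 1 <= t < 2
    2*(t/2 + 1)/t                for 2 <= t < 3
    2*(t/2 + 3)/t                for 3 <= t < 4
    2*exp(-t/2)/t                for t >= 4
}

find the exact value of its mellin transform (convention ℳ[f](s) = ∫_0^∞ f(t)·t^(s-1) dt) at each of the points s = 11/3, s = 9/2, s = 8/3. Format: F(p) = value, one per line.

strip the common scale on t: t on [0, 1/2); exp(-2*t)/t on [1/2, 1); (t + 1)/t on [1, 3/2); …
peel off the shared t-power: t**2 on [0, 1/2); exp(-2*t) on [1/2, 1); t + 1 on [1, 3/2); …
slice at 1, 2, 3, 4, transform all 5 pieces, and sum them
over [0, 1), the kernel integral of t/2 enters the sum
[1, 2) adds the kernel integral of 2*exp(-t)/t
on [2, 3): add ∫ 2*(t/2 + 1)/t·t^(s-1) dt
on [3, 4) integrate f = 2*(t/2 + 3)/t against the kernel
∫ 2*exp(-t/2)/t·t^(s-1) over [4, ∞)

F(11/3) = -27*3**(2/3)/2 - 57*2**(2/3)/11 - 2*uppergamma(8/3, 2) + 3/28 + 2*uppergamma(8/3, 1) + 8*2**(2/3)*uppergamma(8/3, 2) + 1176*2**(1/3)/11
F(9/2) = (40194*E + 4158*sqrt(2)*(-17 + 20*sqrt(pi)*exp(2)*erfc(sqrt(2)) + 136*sqrt(2)) + (-85536*sqrt(3) - 22528*sqrt(2) - 10395*sqrt(pi)*erfc(sqrt(2)) + 10395*sqrt(pi)*erfc(1) + 923900)*exp(2))*exp(-2)/2772
F(8/3) = -36*3**(2/3)/5 - 39*2**(2/3)/10 - 2*uppergamma(5/3, 2) + 3/22 + 2*uppergamma(5/3, 1) + 4*2**(2/3)*uppergamma(5/3, 2) + 204*2**(1/3)/5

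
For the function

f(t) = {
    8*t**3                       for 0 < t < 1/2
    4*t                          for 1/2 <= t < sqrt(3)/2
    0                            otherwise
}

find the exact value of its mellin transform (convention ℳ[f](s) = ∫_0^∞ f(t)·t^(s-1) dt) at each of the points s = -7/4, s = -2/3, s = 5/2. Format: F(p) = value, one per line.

F(-7/4) = 8*2**(3/4)*(39 - 10*3**(5/8))/45
F(-2/3) = 2**(2/3)*(-39/7 + 6*3**(1/6))
F(5/2) = 3*sqrt(2)*(-5 + 22*3**(3/4))/308

peel off the common scale on t: t**3 on [0, 1); 2*t on [1, sqrt(3))
peel off the power substitution: t**(3/2) on [0, 1); 2*sqrt(t) on [1, 3)
decompose at 1/2; ℳ[f](s) sums the 2 pieces' integrals
on [0, 1/2) integrate f = 8*t**3 against the kernel
over [1/2, sqrt(3)/2), the kernel integral of 4*t enters the sum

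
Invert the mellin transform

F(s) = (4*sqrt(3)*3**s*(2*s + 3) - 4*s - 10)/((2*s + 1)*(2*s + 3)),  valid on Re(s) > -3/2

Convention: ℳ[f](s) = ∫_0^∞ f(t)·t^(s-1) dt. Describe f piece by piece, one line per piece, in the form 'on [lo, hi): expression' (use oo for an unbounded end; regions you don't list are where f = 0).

split f at 1: ℳ[f](s) collects 2 kernel integrals
on [0, 1) integrate f = t**(3/2) against the kernel
segment [1, 3) carries 2*sqrt(t); integrate it

on [0, 1): t**(3/2)
on [1, 3): 2*sqrt(t)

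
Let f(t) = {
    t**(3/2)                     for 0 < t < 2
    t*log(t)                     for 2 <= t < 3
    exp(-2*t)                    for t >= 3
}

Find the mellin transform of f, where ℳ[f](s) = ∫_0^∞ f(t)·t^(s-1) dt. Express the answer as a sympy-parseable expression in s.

cuts at 2, 3: linearity sums the 3 kernel integrals
on [0, 2) integrate f = t**(3/2) against the kernel
for t in [2, 3): the term is ∫ t*log(t)·t^(s-1)
∫ exp(-2*t)·t^(s-1) over [3, ∞)

(-12**s*s*(2*s + 3)*log(4) - 12**s*(2*s + 3)*log(4) + 12**s*(4*s + 6) + 12**s*sqrt(2)*(4*s**2 + 8*s + 4) + 3*18**s*s*(2*s + 3)*log(3) + 18**s*(-6*s - 9) + 3*18**s*(2*s + 3)*log(3) + 3**s*(2*s + 3)*(s**2 + 2*s + 1)*uppergamma(s, 6))/(6**s*(2*s + 3)*(s**2 + 2*s + 1))
  Re(s) > -3/2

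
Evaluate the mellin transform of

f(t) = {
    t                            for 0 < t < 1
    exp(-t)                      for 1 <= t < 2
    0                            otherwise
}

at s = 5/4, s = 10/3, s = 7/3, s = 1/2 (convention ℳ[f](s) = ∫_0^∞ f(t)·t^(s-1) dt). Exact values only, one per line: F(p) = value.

the 2 pieces separated at 1 each add one integral
[0, 1) adds the kernel integral of t
∫ exp(-t)·t^(s-1) over [1, 2)

F(5/4) = -uppergamma(5/4, 2) + uppergamma(5/4, 1) + 4/9
F(10/3) = -uppergamma(10/3, 2) + 3/13 + uppergamma(10/3, 1)
F(7/3) = -uppergamma(7/3, 2) + 3/10 + uppergamma(7/3, 1)
F(1/2) = -sqrt(pi)*erfc(sqrt(2)) + sqrt(pi)*erfc(1) + 2/3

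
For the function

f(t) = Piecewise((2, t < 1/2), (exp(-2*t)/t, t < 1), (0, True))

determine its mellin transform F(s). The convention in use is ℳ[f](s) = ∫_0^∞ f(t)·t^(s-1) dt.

the shared t-power comes off first: 2*t on [0, 1/2); exp(-2*t) on [1/2, 1)
peel off the common scale on t: t on [0, 1); exp(-t) on [1, 2)
split f at 1/2: ℳ[f](s) collects 2 kernel integrals
over [0, 1/2), the kernel integral of 2 enters the sum
segment [1/2, 1) carries exp(-2*t)/t; integrate it

2**(1 - s)*(s*uppergamma(s - 1, 1) - s*uppergamma(s - 1, 2) + 1)/s
  Re(s) > 0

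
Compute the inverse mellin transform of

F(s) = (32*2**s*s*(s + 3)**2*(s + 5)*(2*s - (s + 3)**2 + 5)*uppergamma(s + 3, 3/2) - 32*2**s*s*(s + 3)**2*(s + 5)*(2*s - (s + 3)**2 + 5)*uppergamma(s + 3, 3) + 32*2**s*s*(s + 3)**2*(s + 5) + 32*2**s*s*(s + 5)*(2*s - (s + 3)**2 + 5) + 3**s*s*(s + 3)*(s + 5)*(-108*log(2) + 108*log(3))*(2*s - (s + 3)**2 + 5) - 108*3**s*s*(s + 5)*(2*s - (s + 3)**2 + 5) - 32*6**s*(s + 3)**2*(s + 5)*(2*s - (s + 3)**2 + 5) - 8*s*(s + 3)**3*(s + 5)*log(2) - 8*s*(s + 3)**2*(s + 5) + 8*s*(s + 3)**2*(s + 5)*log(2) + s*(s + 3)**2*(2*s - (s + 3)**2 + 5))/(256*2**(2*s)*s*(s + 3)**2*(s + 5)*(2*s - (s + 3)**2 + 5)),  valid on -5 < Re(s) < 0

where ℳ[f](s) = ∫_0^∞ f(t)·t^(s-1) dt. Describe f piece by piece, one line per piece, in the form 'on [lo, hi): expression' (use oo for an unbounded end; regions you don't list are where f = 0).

peel off the shared t-power: 4*t**4 on [0, 1/4); t*log(2*t)/2 on [1/4, 1/2); t**2*log(2*t) on [1/2, 3/4); …
back out the shared t-power: 4*t**2 on [0, 1/4); log(2*t)/(2*t) on [1/4, 1/2); log(2*t) on [1/2, 3/4); …
reversing the common scale on t: t**2 on [0, 1/2); log(t)/t on [1/2, 1); log(t) on [1, 3/2); …
breakpoints 1/4, 1/2, 3/4, 3/2: one integral from each of the 5 segments
segment [0, 1/4) carries 4*t**5; integrate it
[1/4, 1/2) adds the kernel integral of t**2*log(2*t)/2
piece [1/2, 3/4): integrate t**3*log(2*t) against the kernel
segment [3/4, 3/2) carries t**3*exp(-2*t); integrate it
∫ 1/8·t^(s-1) over [3/2, ∞)

on [0, 1/4): 4*t**5
on [1/4, 1/2): t**2*log(2*t)/2
on [1/2, 3/4): t**3*log(2*t)
on [3/4, 3/2): t**3*exp(-2*t)
on [3/2, oo): 1/8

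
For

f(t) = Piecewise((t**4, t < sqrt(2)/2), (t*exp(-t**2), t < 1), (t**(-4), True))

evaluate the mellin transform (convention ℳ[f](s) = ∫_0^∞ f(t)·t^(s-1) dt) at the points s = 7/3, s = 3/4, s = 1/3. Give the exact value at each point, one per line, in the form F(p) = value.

F(7/3) = -uppergamma(5/3, 1)/2 + 3*2**(5/6)/304 + uppergamma(5/3, 1/2)/2 + 3/5
F(3/4) = -uppergamma(7/8, 1)/2 + 2**(5/8)/38 + uppergamma(7/8, 1/2)/2 + 4/13
F(1/3) = -uppergamma(2/3, 1)/2 + 3*2**(5/6)/104 + 3/11 + uppergamma(2/3, 1/2)/2

the power substitution comes off first: t**2 on [0, 1/2); sqrt(t)*exp(-t) on [1/2, 1); t**(-2) on [1, ∞)
strip the shared t-power: t**(3/2) on [0, 1/2); exp(-t) on [1/2, 1); t**(-5/2) on [1, ∞)
along the cuts sqrt(2)/2, 1, ℳ[f](s) splits into 3 integrals
for t in [0, sqrt(2)/2): the term is ∫ t**4·t^(s-1)
[sqrt(2)/2, 1) adds the kernel integral of t*exp(-t**2)
between 1 and ∞ the integrand is t**(-4)·t^(s-1)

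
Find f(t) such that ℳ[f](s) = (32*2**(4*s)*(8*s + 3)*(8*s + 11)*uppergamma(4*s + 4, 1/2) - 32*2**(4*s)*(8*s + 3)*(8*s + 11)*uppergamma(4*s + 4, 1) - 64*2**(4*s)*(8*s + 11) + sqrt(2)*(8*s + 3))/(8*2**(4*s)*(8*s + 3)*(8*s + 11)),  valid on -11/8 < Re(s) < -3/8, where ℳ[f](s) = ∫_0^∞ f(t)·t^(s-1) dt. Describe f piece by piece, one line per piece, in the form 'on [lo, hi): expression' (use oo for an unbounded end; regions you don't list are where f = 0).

on [0, 1/16): t**(11/8)
on [1/16, 1): t*exp(-t**(1/4))
on [1, oo): t**(3/8)

remove the shared t-power first: t**(3/8) on [0, 1/16); exp(-t**(1/4)) on [1/16, 1); t**(-5/8) on [1, ∞)
back out the power substitution: t**(3/4) on [0, 1/4); exp(-sqrt(t)) on [1/4, 1); t**(-5/4) on [1, ∞)
peel off the power substitution: t**(3/2) on [0, 1/2); exp(-t) on [1/2, 1); t**(-5/2) on [1, ∞)
integrate the 3 segments split at 1/16, 1, then add the results
segment 0 to 1/16 holds t**(11/8); add its integral
segment 1/16 to 1 holds t*exp(-t**(1/4)); add its integral
between 1 and ∞ the integrand is t**(3/8)·t^(s-1)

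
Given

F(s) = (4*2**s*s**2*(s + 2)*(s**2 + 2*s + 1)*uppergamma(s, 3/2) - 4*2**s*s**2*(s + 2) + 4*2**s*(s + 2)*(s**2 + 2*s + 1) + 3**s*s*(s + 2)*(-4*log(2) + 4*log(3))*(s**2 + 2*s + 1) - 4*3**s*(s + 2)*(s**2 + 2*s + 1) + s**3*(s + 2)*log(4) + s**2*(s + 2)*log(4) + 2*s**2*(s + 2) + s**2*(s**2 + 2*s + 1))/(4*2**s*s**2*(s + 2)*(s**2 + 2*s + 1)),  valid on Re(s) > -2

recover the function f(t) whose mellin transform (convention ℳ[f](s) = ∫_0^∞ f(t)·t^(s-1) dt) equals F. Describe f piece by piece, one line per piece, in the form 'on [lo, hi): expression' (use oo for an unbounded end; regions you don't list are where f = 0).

slice at 1/2, 1, 3/2, transform all 4 pieces, and sum them
piece [0, 1/2): integrate t**2 against the kernel
∫ over [1/2, 1) of t*log(t)·t^(s-1) joins the sum
on [1, 3/2) integrate f = log(t) against the kernel
segment [3/2, ∞) carries exp(-t); integrate it

on [0, 1/2): t**2
on [1/2, 1): t*log(t)
on [1, 3/2): log(t)
on [3/2, oo): exp(-t)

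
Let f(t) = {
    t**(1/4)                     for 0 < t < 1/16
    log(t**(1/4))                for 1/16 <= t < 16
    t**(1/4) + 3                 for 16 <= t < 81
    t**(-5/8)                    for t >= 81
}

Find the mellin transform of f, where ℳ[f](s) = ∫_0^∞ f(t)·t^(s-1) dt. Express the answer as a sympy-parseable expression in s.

(-4320*2**(8*s)*s**2*(8*s - 5) + 216*2**(8*s)*s*(4*s + 1)*(8*s - 5)*log(2) - 648*2**(8*s)*s*(8*s - 5) - 54*2**(8*s)*(4*s + 1)*(8*s - 5) - 64*sqrt(3)*6**(4*s)*s**2*(4*s + 1) + 5184*6**(4*s)*s**2*(8*s - 5) + 648*6**(4*s)*s*(8*s - 5) + 432*s**2*(8*s - 5) + 216*s*(4*s + 1)*(8*s - 5)*log(2) + (8*s - 5)*(216*s + 54))/(216*2**(4*s)*s**2*(4*s + 1)*(8*s - 5))
  -1/4 < Re(s) < 5/8

invert the power substitution to get sqrt(t) on [0, 1/4); log(sqrt(t)) on [1/4, 4); sqrt(t) + 3 on [4, 9); …
peel off the power substitution: t on [0, 1/2); log(t) on [1/2, 2); t + 3 on [2, 3); …
cuts at 1/16, 16, 81: linearity sums the 4 kernel integrals
∫ t**(1/4)·t^(s-1) over [0, 1/16)
segment [1/16, 16) carries log(t**(1/4)); integrate it
on [16, 81): add ∫ (t**(1/4) + 3)·t^(s-1) dt
on [81, ∞): add ∫ t**(-5/8)·t^(s-1) dt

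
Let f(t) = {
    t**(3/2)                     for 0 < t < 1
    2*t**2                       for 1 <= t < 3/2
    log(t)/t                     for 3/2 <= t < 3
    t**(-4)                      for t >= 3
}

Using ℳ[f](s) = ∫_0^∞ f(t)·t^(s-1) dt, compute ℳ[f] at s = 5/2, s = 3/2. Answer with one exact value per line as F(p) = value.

decompose at 1, 3/2, 3; ℳ[f](s) sums the 4 pieces' integrals
on [0, 1): add ∫ t**(3/2)·t^(s-1) dt
[1, 3/2) adds the kernel integral of 2*t**2
segment 3/2 to 3 holds log(t)/t; add its integral
for t in [3, ∞): the term is ∫ t**(-4)·t^(s-1)

F(5/2) = -34*sqrt(3)/27 - 7/36 + log(2**(sqrt(6)/2)*3**(-sqrt(6)/2 + 2*sqrt(3))) + 35*sqrt(6)/24
F(3/2) = -538*sqrt(3)/135 - 5/21 + log(2**(sqrt(6))*3**(-sqrt(6) + 2*sqrt(3))) + 83*sqrt(6)/28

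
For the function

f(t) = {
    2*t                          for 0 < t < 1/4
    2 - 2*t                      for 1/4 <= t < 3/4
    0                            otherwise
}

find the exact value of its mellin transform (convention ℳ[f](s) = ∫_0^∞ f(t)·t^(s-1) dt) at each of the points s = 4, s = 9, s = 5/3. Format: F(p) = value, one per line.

the common scale on t comes off first: t on [0, 1/2); 2 - t on [1/2, 3/2)
the 2 pieces separated at 1/4 each add one integral
piece [0, 1/4): integrate 2*t against the kernel
∫ (2 - 2*t)·t^(s-1) over [1/4, 3/4)

F(4) = 159/2560
F(9) = 255857/47185920
F(5/3) = -33*2**(2/3)/640 + 153*6**(2/3)/1280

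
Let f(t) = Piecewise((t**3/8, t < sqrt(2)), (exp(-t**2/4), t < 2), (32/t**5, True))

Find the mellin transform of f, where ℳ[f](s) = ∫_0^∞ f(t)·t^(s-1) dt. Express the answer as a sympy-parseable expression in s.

2**(s/2)*(2*2**(s/2)*(s - 5)*(s + 3)*uppergamma(s/2, 1/2) - 2*2**(s/2)*(s - 5)*(s + 3)*uppergamma(s/2, 1) - 4*2**(s/2)*(s + 3) + sqrt(2)*(s - 5))/(4*(s - 5)*(s + 3))
  -3 < Re(s) < 5

strip the common scale on t: t**3 on [0, sqrt(2)/2); exp(-t**2) on [sqrt(2)/2, 1); t**(-5) on [1, ∞)
back out the power substitution: t**(3/2) on [0, 1/2); exp(-t) on [1/2, 1); t**(-5/2) on [1, ∞)
the 3 pieces separated at sqrt(2), 2 each add one integral
∫ over [0, sqrt(2)) of t**3/8·t^(s-1) joins the sum
on [sqrt(2), 2) integrate f = exp(-t**2/4) against the kernel
[2, ∞) adds the kernel integral of 32/t**5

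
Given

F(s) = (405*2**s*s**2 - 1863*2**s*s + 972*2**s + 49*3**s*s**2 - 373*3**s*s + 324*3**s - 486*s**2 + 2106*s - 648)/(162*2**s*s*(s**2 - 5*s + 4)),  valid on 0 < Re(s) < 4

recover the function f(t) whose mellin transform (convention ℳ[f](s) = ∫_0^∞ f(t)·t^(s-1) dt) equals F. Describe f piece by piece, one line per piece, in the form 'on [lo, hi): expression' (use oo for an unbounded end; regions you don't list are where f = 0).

on [0, 1/2): 1
on [1/2, 1): (2*t + 1)/t
on [1, 3/2): 1/2
on [3/2, oo): t**(-4)

reversing the shared t-power: t on [0, 1/2); 2*t + 1 on [1/2, 1); t/2 on [1, 3/2); …
cuts at 1/2, 1, 3/2: linearity sums the 4 kernel integrals
segment 0 to 1/2 holds 1; add its integral
[1/2, 1) adds the kernel integral of (2*t + 1)/t
the [1, 3/2) slice contributes ∫ 1/2·t^(s-1) dt
piece [3/2, ∞): integrate t**(-4) against the kernel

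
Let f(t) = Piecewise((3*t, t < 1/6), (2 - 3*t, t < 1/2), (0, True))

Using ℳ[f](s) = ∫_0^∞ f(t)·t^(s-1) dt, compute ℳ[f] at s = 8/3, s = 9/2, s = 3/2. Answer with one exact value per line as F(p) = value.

F(8/3) = 6**(1/3)*(-7 + 45*3**(2/3))/3168
F(9/2) = sqrt(6)*(-26 + 1377*sqrt(3))/769824
F(3/2) = sqrt(6)*(-14 + 33*sqrt(3))/540

invert the common scale on t to get t on [0, 1/2); 2 - t on [1/2, 3/2)
along the cuts 1/6, ℳ[f](s) splits into 2 integrals
for t in [0, 1/6): the term is ∫ 3*t·t^(s-1)
segment 1/6 to 1/2 holds (2 - 3*t); add its integral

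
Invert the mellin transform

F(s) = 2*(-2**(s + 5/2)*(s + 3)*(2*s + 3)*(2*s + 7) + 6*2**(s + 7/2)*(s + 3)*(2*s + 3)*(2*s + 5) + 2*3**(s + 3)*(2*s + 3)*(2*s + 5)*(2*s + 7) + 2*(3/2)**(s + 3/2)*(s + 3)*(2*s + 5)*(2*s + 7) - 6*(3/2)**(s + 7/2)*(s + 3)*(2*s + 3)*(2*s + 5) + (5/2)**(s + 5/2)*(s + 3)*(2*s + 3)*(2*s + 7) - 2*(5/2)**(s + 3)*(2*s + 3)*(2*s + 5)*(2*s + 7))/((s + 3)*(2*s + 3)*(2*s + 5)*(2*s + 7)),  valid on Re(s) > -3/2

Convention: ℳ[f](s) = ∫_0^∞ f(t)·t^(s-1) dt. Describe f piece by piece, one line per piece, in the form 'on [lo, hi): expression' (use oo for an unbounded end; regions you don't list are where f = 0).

on [0, 3/2): 2*t**(3/2)
on [3/2, 2): 6*t**(7/2)
on [2, 5/2): t**(5/2)
on [5/2, 3): 4*t**3

slice at 3/2, 2, 5/2, transform all 4 pieces, and sum them
on [0, 3/2) integrate f = 2*t**(3/2) against the kernel
segment 3/2 to 2 holds 6*t**(7/2); add its integral
[2, 5/2) adds the kernel integral of t**(5/2)
on [5/2, 3) integrate f = 4*t**3 against the kernel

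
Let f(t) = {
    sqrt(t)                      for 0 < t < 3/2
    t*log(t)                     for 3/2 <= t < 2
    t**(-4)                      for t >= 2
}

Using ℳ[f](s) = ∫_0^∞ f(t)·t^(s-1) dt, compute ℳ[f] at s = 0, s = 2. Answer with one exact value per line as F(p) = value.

F(0) = -31/64 + log(8*sqrt(6)/9) + sqrt(6)
F(2) = -9*log(3)/8 - 7/18 + 9*sqrt(6)/20 + 91*log(2)/24

the 3 pieces separated at 3/2, 2 each add one integral
on [0, 3/2) integrate f = sqrt(t) against the kernel
segment 3/2 to 2 holds t*log(t); add its integral
between 2 and ∞ the integrand is t**(-4)·t^(s-1)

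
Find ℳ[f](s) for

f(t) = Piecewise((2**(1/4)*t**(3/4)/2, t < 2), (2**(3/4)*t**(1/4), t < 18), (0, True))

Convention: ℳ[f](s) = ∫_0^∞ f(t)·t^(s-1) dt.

undo the common scale on t: t**(3/4) on [0, 1); 2*t**(1/4) on [1, 9)
reversing the power substitution: t**(3/2) on [0, 1); 2*sqrt(t) on [1, 3)
split f at 2: ℳ[f](s) collects 2 kernel integrals
over [0, 2), the kernel integral of 2**(1/4)*t**(3/4)/2 enters the sum
segment [2, 18) carries 2**(3/4)*t**(1/4); integrate it

2**(s + 2)*(3**(2*s + 1/2)*(8*s + 6) - 4*s - 5)/((4*s + 1)*(4*s + 3))
  Re(s) > -3/4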